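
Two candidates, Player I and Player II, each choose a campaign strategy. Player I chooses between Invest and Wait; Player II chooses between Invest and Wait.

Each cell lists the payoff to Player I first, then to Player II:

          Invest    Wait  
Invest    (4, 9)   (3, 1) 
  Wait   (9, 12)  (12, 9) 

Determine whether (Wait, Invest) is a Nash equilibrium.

Yes

At (Wait, Invest), Player I earns 9; switching to Invest would give 4, so Player I has no profitable deviation.
Player II earns 12; switching to Wait would give 9, so Player II has no profitable deviation.
Neither player can gain by a unilateral deviation, so this profile is a Nash equilibrium.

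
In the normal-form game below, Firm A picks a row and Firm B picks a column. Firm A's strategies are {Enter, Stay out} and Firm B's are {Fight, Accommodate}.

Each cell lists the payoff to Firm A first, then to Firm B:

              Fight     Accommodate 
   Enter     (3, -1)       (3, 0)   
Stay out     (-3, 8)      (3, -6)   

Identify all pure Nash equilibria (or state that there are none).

(Enter, Fight): Firm B prefers Accommodate (0 > -1) — not an equilibrium.
(Enter, Accommodate): Firm A gets 3 ≥ 3 from Stay out, and Firm B gets 0 ≥ -1 from Fight — Nash equilibrium.
(Stay out, Fight): Firm A prefers Enter (3 > -3) — not an equilibrium.
(Stay out, Accommodate): Firm B prefers Fight (8 > -6) — not an equilibrium.

(Enter, Accommodate)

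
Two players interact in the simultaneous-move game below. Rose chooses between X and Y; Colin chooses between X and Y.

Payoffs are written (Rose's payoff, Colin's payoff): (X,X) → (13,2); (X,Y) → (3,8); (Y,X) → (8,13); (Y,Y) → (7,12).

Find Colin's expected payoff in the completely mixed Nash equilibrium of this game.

80/7

First find p, the probability Rose plays X, from Colin's indifference between X and Y: 2p + 13(1−p) = 8p + 12(1−p), giving p = 1/7.
Since Colin is indifferent in equilibrium, Colin's expected payoff equals the payoff from either column against (1/7, 6/7). Using X: 2(1/7) + 13(6/7) = 80/7.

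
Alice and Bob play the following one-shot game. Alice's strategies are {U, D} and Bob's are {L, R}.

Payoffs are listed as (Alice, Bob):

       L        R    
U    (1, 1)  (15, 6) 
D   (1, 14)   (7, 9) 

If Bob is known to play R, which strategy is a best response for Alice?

Against R, Alice earns 15 from U and 7 from D.
So U is the best response.

U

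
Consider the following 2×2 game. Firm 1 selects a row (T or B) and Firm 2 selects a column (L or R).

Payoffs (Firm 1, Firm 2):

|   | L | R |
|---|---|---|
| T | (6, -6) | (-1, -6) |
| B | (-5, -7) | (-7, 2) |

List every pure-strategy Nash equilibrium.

(T, L): Firm 1 gets 6 ≥ -5 from B, and Firm 2 gets -6 ≥ -6 from R — Nash equilibrium.
(T, R): Firm 1 gets -1 ≥ -7 from B, and Firm 2 gets -6 ≥ -6 from L — Nash equilibrium.
(B, L): Firm 1 prefers T (6 > -5); Firm 2 prefers R (2 > -7) — not an equilibrium.
(B, R): Firm 1 prefers T (-1 > -7) — not an equilibrium.

(T, L) and (T, R)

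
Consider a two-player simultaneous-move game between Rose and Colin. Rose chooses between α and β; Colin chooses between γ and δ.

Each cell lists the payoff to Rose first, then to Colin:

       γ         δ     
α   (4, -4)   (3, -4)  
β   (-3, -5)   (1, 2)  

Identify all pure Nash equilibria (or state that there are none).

(α, γ) and (α, δ)

(α, γ): Rose gets 4 ≥ -3 from β, and Colin gets -4 ≥ -4 from δ — Nash equilibrium.
(α, δ): Rose gets 3 ≥ 1 from β, and Colin gets -4 ≥ -4 from γ — Nash equilibrium.
(β, γ): Rose prefers α (4 > -3); Colin prefers δ (2 > -5) — not an equilibrium.
(β, δ): Rose prefers α (3 > 1) — not an equilibrium.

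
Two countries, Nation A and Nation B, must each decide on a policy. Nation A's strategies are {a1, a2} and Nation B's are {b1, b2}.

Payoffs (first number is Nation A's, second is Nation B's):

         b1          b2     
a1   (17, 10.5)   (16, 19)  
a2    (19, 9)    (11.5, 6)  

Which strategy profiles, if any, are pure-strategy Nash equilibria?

(a1, b2) and (a2, b1)

(a1, b1): Nation A prefers a2 (19 > 17); Nation B prefers b2 (19 > 10.5) — not an equilibrium.
(a1, b2): Nation A gets 16 ≥ 11.5 from a2, and Nation B gets 19 ≥ 10.5 from b1 — Nash equilibrium.
(a2, b1): Nation A gets 19 ≥ 17 from a1, and Nation B gets 9 ≥ 6 from b2 — Nash equilibrium.
(a2, b2): Nation A prefers a1 (16 > 11.5); Nation B prefers b1 (9 > 6) — not an equilibrium.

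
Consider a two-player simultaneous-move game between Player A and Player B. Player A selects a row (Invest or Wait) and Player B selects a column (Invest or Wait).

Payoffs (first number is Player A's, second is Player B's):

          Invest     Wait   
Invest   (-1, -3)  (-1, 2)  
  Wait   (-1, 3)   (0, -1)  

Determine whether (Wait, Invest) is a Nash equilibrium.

At (Wait, Invest), Player A earns -1; switching to Invest would give -1, so Player A has no profitable deviation.
Player B earns 3; switching to Wait would give -1, so Player B has no profitable deviation.
Neither player can gain by a unilateral deviation, so this profile is a Nash equilibrium.

Yes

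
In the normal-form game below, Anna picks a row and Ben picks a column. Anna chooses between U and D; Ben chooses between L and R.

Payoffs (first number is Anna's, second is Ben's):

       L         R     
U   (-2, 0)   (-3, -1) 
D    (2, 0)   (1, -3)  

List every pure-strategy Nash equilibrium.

(U, L): Anna prefers D (2 > -2) — not an equilibrium.
(U, R): Anna prefers D (1 > -3); Ben prefers L (0 > -1) — not an equilibrium.
(D, L): Anna gets 2 ≥ -2 from U, and Ben gets 0 ≥ -3 from R — Nash equilibrium.
(D, R): Ben prefers L (0 > -3) — not an equilibrium.

(D, L)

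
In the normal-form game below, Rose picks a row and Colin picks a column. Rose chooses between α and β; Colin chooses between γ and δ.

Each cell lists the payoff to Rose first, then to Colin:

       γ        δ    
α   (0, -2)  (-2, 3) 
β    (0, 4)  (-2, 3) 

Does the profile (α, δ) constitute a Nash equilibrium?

At (α, δ), Rose earns -2; switching to β would give -2, so Rose has no profitable deviation.
Colin earns 3; switching to γ would give -2, so Colin has no profitable deviation.
Neither player can gain by a unilateral deviation, so this profile is a Nash equilibrium.

Yes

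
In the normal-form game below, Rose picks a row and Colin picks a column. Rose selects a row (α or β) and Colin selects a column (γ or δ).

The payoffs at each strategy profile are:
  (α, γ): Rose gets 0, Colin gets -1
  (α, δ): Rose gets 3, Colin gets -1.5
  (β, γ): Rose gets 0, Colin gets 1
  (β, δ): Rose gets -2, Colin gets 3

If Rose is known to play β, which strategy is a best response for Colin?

Against β, Colin earns 1 from γ and 3 from δ.
So δ is the best response.

δ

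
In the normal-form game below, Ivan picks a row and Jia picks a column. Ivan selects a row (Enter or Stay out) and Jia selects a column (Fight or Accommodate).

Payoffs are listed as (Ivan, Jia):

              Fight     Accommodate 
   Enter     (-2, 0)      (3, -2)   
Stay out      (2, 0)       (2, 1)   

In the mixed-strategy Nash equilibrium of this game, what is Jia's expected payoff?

First find x, the probability Ivan plays Enter, from Jia's indifference between Fight and Accommodate: 0 = −2x + (1−x), giving x = 1/3.
Since Jia is indifferent in equilibrium, Jia's expected payoff equals the payoff from either column against (1/3, 2/3). Using Fight: 0 = 0.

0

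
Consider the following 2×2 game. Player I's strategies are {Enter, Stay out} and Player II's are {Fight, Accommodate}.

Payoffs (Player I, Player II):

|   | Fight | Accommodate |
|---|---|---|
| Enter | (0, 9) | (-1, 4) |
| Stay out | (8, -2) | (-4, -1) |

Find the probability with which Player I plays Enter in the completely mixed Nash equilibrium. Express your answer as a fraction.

1/6

Let r be the probability that Player I plays Enter. In a completely mixed equilibrium, Player II must be indifferent between Fight and Accommodate.
Player II's expected payoff from Fight is 9r − 2(1−r); from Accommodate it is 4r − (1−r).
Setting these equal: 11r − 2 = 5r − 1, so r = 1/6.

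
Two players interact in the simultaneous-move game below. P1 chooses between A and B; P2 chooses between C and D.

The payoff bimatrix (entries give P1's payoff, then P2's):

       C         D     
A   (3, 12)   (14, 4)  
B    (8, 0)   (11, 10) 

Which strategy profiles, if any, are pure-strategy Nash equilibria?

(A, C): P1 prefers B (8 > 3) — not an equilibrium.
(A, D): P2 prefers C (12 > 4) — not an equilibrium.
(B, C): P2 prefers D (10 > 0) — not an equilibrium.
(B, D): P1 prefers A (14 > 11) — not an equilibrium.

none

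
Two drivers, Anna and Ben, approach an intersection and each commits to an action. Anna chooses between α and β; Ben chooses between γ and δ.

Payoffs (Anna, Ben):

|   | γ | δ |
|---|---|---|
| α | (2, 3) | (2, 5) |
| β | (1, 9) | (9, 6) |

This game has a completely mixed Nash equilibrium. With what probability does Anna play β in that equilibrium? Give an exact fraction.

Let r be the probability that Anna plays α. In a completely mixed equilibrium, Ben must be indifferent between γ and δ.
Ben's expected payoff from γ is 3r + 9(1−r); from δ it is 5r + 6(1−r).
Setting these equal: −6r + 9 = −r + 6, so r = 3/5.
Therefore Anna plays β with probability 1 − 3/5 = 2/5.

2/5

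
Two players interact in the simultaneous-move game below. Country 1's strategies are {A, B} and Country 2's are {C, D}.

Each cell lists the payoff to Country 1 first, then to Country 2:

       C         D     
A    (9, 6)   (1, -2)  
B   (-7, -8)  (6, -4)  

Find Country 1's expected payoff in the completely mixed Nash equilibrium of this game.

First find q, the probability Country 2 plays C, from Country 1's indifference between A and B: 9q + (1−q) = −7q + 6(1−q), giving q = 5/21.
Since Country 1 is indifferent in equilibrium, Country 1's expected payoff equals the payoff from either row against (5/21, 16/21). Using A: 9(5/21) + (16/21) = 61/21.

61/21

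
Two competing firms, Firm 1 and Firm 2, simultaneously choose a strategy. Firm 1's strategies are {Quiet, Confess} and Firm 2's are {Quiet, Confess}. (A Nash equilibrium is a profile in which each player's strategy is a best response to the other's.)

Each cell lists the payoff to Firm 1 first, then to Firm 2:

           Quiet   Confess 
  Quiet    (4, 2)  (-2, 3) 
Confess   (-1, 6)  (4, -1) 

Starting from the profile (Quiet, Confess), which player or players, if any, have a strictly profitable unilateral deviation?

Firm 1

Firm 1 at (Quiet, Confess) earns -2; deviating to Confess yields 4 — a strict improvement.
Firm 2 earns 3; deviating to Quiet yields 2 — not better.
Only Firm 1 has a strictly profitable deviation.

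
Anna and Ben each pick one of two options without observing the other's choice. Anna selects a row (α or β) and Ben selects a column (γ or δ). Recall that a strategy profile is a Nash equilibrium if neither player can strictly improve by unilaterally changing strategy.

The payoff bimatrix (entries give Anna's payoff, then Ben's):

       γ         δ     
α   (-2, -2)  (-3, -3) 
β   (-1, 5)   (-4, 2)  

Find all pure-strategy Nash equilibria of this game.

(β, γ)

(α, γ): Anna prefers β (-1 > -2) — not an equilibrium.
(α, δ): Ben prefers γ (-2 > -3) — not an equilibrium.
(β, γ): Anna gets -1 ≥ -2 from α, and Ben gets 5 ≥ 2 from δ — Nash equilibrium.
(β, δ): Anna prefers α (-3 > -4); Ben prefers γ (5 > 2) — not an equilibrium.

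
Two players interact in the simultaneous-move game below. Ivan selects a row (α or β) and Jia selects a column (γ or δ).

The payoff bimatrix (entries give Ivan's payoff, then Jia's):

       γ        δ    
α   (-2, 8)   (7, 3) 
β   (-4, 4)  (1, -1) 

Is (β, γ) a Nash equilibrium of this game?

No

At (β, γ), Ivan earns -4; switching to α would give -2, so Ivan would deviate.
Jia earns 4; switching to δ would give -1, so Jia has no profitable deviation.
Since at least one player can profitably deviate, this is not a Nash equilibrium.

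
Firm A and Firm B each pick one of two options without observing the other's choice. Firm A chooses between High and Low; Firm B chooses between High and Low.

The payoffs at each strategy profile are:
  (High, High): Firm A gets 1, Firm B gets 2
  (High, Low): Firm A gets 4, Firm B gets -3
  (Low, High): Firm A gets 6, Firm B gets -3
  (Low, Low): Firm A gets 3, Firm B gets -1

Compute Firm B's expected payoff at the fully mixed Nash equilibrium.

-11/7

First find p, the probability Firm A plays High, from Firm B's indifference between High and Low: 2p − 3(1−p) = −3p − (1−p), giving p = 2/7.
Since Firm B is indifferent in equilibrium, Firm B's expected payoff equals the payoff from either column against (2/7, 5/7). Using High: 2(2/7) − 3(5/7) = -11/7.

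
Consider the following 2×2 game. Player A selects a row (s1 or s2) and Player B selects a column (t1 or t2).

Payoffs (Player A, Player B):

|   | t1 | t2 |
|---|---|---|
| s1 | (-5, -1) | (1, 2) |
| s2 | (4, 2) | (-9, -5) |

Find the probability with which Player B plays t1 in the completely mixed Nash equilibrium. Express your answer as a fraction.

Let q be the probability that Player B plays t1. In a completely mixed equilibrium, Player A must be indifferent between s1 and s2.
Player A's expected payoff from s1 is −5q + (1−q); from s2 it is 4q − 9(1−q).
Setting these equal: −6q + 1 = 13q − 9, so q = 10/19.

10/19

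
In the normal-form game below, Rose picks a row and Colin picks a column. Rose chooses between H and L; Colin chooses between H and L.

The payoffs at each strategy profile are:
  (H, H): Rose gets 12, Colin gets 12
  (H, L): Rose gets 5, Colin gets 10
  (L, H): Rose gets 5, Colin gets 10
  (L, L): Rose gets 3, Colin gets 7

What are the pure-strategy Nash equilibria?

(H, H)

(H, H): Rose gets 12 ≥ 5 from L, and Colin gets 12 ≥ 10 from L — Nash equilibrium.
(H, L): Colin prefers H (12 > 10) — not an equilibrium.
(L, H): Rose prefers H (12 > 5) — not an equilibrium.
(L, L): Rose prefers H (5 > 3); Colin prefers H (10 > 7) — not an equilibrium.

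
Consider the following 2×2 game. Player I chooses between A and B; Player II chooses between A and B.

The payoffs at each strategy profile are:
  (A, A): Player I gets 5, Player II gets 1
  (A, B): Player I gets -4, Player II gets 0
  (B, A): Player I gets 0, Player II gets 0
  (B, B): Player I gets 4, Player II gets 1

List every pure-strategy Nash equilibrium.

(A, A): Player I gets 5 ≥ 0 from B, and Player II gets 1 ≥ 0 from B — Nash equilibrium.
(A, B): Player I prefers B (4 > -4); Player II prefers A (1 > 0) — not an equilibrium.
(B, A): Player I prefers A (5 > 0); Player II prefers B (1 > 0) — not an equilibrium.
(B, B): Player I gets 4 ≥ -4 from A, and Player II gets 1 ≥ 0 from A — Nash equilibrium.

(A, A) and (B, B)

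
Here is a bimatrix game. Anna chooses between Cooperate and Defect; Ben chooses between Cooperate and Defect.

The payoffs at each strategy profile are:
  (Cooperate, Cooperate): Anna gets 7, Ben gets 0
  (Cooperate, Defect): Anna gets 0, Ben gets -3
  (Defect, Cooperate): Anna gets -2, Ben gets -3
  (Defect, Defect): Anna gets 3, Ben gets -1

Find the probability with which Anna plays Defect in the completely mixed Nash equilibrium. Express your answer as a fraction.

3/5

Let r be the probability that Anna plays Cooperate. In a completely mixed equilibrium, Ben must be indifferent between Cooperate and Defect.
Ben's expected payoff from Cooperate is −3(1−r); from Defect it is −3r − (1−r).
Setting these equal: 3r − 3 = −2r − 1, so r = 2/5.
Therefore Anna plays Defect with probability 1 − 2/5 = 3/5.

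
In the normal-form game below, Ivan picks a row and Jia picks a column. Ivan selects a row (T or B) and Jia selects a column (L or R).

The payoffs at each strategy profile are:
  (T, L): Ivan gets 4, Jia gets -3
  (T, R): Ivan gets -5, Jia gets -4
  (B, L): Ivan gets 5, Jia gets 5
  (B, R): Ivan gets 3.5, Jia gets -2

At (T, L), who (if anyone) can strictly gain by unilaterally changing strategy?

Ivan

Ivan at (T, L) earns 4; deviating to B yields 5 — a strict improvement.
Jia earns -3; deviating to R yields -4 — not better.
Only Ivan has a strictly profitable deviation.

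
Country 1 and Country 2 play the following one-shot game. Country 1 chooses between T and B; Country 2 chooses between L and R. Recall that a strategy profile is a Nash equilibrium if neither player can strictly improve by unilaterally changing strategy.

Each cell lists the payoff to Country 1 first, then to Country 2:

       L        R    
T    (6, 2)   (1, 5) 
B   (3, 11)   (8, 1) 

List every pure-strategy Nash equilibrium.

(T, L): Country 2 prefers R (5 > 2) — not an equilibrium.
(T, R): Country 1 prefers B (8 > 1) — not an equilibrium.
(B, L): Country 1 prefers T (6 > 3) — not an equilibrium.
(B, R): Country 2 prefers L (11 > 1) — not an equilibrium.

none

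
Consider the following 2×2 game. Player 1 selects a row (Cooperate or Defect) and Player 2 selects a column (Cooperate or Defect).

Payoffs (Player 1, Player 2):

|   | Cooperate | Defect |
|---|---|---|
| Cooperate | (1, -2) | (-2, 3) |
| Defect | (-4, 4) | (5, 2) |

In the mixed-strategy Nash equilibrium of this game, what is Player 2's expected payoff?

16/7

First find x, the probability Player 1 plays Cooperate, from Player 2's indifference between Cooperate and Defect: −2x + 4(1−x) = 3x + 2(1−x), giving x = 2/7.
Since Player 2 is indifferent in equilibrium, Player 2's expected payoff equals the payoff from either column against (2/7, 5/7). Using Cooperate: −2(2/7) + 4(5/7) = 16/7.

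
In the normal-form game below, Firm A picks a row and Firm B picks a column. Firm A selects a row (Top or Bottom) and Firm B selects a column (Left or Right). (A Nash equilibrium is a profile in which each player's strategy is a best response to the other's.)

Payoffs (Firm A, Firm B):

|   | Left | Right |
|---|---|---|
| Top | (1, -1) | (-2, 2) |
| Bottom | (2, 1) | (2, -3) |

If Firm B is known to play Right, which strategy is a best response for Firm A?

Against Right, Firm A earns -2 from Top and 2 from Bottom.
So Bottom is the best response.

Bottom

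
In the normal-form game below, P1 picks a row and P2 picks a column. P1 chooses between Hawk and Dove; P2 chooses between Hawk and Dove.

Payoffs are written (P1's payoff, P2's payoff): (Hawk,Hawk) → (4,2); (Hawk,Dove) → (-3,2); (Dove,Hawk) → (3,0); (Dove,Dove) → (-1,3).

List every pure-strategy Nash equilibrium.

(Hawk, Hawk) and (Dove, Dove)

(Hawk, Hawk): P1 gets 4 ≥ 3 from Dove, and P2 gets 2 ≥ 2 from Dove — Nash equilibrium.
(Hawk, Dove): P1 prefers Dove (-1 > -3) — not an equilibrium.
(Dove, Hawk): P1 prefers Hawk (4 > 3); P2 prefers Dove (3 > 0) — not an equilibrium.
(Dove, Dove): P1 gets -1 ≥ -3 from Hawk, and P2 gets 3 ≥ 0 from Hawk — Nash equilibrium.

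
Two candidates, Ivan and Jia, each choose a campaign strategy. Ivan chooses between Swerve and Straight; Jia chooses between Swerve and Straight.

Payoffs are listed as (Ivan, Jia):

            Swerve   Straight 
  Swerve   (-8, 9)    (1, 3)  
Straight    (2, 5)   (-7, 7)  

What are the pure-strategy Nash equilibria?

none

(Swerve, Swerve): Ivan prefers Straight (2 > -8) — not an equilibrium.
(Swerve, Straight): Jia prefers Swerve (9 > 3) — not an equilibrium.
(Straight, Swerve): Jia prefers Straight (7 > 5) — not an equilibrium.
(Straight, Straight): Ivan prefers Swerve (1 > -7) — not an equilibrium.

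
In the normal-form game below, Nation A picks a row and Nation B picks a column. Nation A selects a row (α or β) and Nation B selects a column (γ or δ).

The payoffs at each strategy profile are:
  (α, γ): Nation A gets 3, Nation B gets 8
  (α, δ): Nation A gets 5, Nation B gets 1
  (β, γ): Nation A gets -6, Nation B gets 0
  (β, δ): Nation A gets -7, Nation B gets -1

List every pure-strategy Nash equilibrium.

(α, γ)

(α, γ): Nation A gets 3 ≥ -6 from β, and Nation B gets 8 ≥ 1 from δ — Nash equilibrium.
(α, δ): Nation B prefers γ (8 > 1) — not an equilibrium.
(β, γ): Nation A prefers α (3 > -6) — not an equilibrium.
(β, δ): Nation A prefers α (5 > -7); Nation B prefers γ (0 > -1) — not an equilibrium.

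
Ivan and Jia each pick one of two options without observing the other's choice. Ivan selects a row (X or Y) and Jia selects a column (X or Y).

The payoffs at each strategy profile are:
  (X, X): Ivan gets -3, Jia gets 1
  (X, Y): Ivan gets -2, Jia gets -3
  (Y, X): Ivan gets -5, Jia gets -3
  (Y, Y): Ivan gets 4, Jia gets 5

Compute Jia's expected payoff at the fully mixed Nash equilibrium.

First find x, the probability Ivan plays X, from Jia's indifference between X and Y: x − 3(1−x) = −3x + 5(1−x), giving x = 2/3.
Since Jia is indifferent in equilibrium, Jia's expected payoff equals the payoff from either column against (2/3, 1/3). Using X: (2/3) − 3(1/3) = -1/3.

-1/3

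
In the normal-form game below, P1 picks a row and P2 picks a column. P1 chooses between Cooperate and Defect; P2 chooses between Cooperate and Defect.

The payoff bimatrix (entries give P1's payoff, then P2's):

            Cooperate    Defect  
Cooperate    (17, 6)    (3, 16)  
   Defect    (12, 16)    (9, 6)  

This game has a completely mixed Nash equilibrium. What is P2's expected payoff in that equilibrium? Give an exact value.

First find x, the probability P1 plays Cooperate, from P2's indifference between Cooperate and Defect: 6x + 16(1−x) = 16x + 6(1−x), giving x = 1/2.
Since P2 is indifferent in equilibrium, P2's expected payoff equals the payoff from either column against (1/2, 1/2). Using Cooperate: 6(1/2) + 16(1/2) = 11.

11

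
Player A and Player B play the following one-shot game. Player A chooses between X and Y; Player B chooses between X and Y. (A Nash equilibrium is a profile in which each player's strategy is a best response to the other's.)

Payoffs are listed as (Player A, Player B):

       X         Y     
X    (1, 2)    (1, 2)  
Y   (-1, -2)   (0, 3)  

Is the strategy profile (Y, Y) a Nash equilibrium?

No

At (Y, Y), Player A earns 0; switching to X would give 1, so Player A would deviate.
Player B earns 3; switching to X would give -2, so Player B has no profitable deviation.
Since at least one player can profitably deviate, this is not a Nash equilibrium.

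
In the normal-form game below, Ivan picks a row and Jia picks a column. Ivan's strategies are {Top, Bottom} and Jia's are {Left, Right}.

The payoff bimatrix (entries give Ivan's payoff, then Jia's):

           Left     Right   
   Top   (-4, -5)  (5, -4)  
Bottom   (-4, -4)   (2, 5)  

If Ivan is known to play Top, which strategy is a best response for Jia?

Against Top, Jia earns -5 from Left and -4 from Right.
So Right is the best response.

Right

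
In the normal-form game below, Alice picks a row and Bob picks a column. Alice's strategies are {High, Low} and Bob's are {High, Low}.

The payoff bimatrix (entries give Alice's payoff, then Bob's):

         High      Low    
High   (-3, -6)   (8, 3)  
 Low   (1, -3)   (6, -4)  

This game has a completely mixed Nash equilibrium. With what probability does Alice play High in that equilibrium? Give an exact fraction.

1/10

Let x be the probability that Alice plays High. In a completely mixed equilibrium, Bob must be indifferent between High and Low.
Bob's expected payoff from High is −6x − 3(1−x); from Low it is 3x − 4(1−x).
Setting these equal: −3x − 3 = 7x − 4, so x = 1/10.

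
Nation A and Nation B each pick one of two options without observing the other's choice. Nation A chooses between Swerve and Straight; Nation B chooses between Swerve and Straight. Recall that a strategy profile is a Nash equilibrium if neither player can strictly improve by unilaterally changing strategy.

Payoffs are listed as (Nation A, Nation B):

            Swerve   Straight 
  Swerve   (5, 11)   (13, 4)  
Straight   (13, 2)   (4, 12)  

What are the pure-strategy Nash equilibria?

(Swerve, Swerve): Nation A prefers Straight (13 > 5) — not an equilibrium.
(Swerve, Straight): Nation B prefers Swerve (11 > 4) — not an equilibrium.
(Straight, Swerve): Nation B prefers Straight (12 > 2) — not an equilibrium.
(Straight, Straight): Nation A prefers Swerve (13 > 4) — not an equilibrium.

none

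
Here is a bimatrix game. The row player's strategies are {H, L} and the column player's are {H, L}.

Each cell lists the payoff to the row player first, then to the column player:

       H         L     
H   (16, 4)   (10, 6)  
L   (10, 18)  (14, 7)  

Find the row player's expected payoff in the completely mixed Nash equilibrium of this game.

62/5

First find q, the probability the column player plays H, from the row player's indifference between H and L: 16q + 10(1−q) = 10q + 14(1−q), giving q = 2/5.
Since the row player is indifferent in equilibrium, the row player's expected payoff equals the payoff from either row against (2/5, 3/5). Using H: 16(2/5) + 10(3/5) = 62/5.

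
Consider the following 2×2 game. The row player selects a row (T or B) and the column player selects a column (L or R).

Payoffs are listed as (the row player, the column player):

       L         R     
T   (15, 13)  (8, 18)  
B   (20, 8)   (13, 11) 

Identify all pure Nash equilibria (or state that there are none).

(T, L): the row player prefers B (20 > 15); the column player prefers R (18 > 13) — not an equilibrium.
(T, R): the row player prefers B (13 > 8) — not an equilibrium.
(B, L): the column player prefers R (11 > 8) — not an equilibrium.
(B, R): the row player gets 13 ≥ 8 from T, and the column player gets 11 ≥ 8 from L — Nash equilibrium.

(B, R)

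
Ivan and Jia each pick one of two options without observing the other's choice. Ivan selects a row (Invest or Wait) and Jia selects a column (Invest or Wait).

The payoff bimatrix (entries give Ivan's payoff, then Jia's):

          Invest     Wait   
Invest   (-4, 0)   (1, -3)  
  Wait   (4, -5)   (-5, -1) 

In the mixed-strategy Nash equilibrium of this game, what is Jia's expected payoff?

First find p, the probability Ivan plays Invest, from Jia's indifference between Invest and Wait: −5(1−p) = −3p − (1−p), giving p = 4/7.
Since Jia is indifferent in equilibrium, Jia's expected payoff equals the payoff from either column against (4/7, 3/7). Using Invest: −5(3/7) = -15/7.

-15/7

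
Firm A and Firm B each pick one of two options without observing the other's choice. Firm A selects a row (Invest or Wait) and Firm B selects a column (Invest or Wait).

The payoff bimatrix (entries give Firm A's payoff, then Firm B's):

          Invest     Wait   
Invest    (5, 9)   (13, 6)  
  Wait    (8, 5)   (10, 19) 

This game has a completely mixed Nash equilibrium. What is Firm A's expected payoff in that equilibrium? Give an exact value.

First find y, the probability Firm B plays Invest, from Firm A's indifference between Invest and Wait: 5y + 13(1−y) = 8y + 10(1−y), giving y = 1/2.
Since Firm A is indifferent in equilibrium, Firm A's expected payoff equals the payoff from either row against (1/2, 1/2). Using Invest: 5(1/2) + 13(1/2) = 9.

9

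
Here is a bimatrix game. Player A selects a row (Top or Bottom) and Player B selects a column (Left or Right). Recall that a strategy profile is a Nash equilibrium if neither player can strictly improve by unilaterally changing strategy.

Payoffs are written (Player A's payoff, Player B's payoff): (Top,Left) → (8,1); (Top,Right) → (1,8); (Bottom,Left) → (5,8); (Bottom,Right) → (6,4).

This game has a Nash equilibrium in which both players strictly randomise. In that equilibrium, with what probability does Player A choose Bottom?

7/11

Let p be the probability that Player A plays Top. In a completely mixed equilibrium, Player B must be indifferent between Left and Right.
Player B's expected payoff from Left is p + 8(1−p); from Right it is 8p + 4(1−p).
Setting these equal: −7p + 8 = 4p + 4, so p = 4/11.
Therefore Player A plays Bottom with probability 1 − 4/11 = 7/11.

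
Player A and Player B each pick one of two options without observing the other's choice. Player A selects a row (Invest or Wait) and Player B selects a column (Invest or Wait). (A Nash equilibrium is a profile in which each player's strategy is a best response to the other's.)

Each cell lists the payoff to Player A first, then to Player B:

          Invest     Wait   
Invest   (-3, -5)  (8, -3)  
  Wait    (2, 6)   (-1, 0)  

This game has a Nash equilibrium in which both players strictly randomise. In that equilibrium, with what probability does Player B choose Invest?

9/14

Let q be the probability that Player B plays Invest. In a completely mixed equilibrium, Player A must be indifferent between Invest and Wait.
Player A's expected payoff from Invest is −3q + 8(1−q); from Wait it is 2q − (1−q).
Setting these equal: −11q + 8 = 3q − 1, so q = 9/14.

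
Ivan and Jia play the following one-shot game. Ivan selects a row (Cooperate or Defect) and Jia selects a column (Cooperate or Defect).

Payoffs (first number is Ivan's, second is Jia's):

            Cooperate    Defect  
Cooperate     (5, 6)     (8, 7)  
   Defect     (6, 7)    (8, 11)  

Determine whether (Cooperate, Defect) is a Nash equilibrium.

At (Cooperate, Defect), Ivan earns 8; switching to Defect would give 8, so Ivan has no profitable deviation.
Jia earns 7; switching to Cooperate would give 6, so Jia has no profitable deviation.
Neither player can gain by a unilateral deviation, so this profile is a Nash equilibrium.

Yes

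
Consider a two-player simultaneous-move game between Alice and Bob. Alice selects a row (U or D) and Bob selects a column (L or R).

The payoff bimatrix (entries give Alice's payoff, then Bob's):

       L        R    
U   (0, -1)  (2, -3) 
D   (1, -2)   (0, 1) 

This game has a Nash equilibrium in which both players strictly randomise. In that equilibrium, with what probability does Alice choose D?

Let p be the probability that Alice plays U. In a completely mixed equilibrium, Bob must be indifferent between L and R.
Bob's expected payoff from L is −p − 2(1−p); from R it is −3p + (1−p).
Setting these equal: p − 2 = −4p + 1, so p = 3/5.
Therefore Alice plays D with probability 1 − 3/5 = 2/5.

2/5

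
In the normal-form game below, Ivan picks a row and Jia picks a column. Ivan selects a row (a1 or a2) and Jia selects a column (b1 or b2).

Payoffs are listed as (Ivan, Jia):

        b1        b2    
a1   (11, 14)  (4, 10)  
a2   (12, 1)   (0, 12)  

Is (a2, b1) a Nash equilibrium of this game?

No

At (a2, b1), Ivan earns 12; switching to a1 would give 11, so Ivan has no profitable deviation.
Jia earns 1; switching to b2 would give 12, so Jia would deviate.
Since at least one player can profitably deviate, this is not a Nash equilibrium.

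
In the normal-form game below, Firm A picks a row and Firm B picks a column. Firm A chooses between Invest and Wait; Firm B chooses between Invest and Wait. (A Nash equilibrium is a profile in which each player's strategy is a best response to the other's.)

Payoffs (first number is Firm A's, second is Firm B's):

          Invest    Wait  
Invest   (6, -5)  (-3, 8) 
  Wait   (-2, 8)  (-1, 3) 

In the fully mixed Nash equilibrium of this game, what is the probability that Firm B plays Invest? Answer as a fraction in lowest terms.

1/5

Let c be the probability that Firm B plays Invest. In a completely mixed equilibrium, Firm A must be indifferent between Invest and Wait.
Firm A's expected payoff from Invest is 6c − 3(1−c); from Wait it is −2c − (1−c).
Setting these equal: 9c − 3 = −c − 1, so c = 1/5.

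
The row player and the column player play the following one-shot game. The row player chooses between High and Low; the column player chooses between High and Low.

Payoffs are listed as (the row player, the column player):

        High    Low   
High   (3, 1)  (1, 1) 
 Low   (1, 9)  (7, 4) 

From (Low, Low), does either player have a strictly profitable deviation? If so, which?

The row player at (Low, Low) earns 7; deviating to High yields 1 — not better.
The column player earns 4; deviating to High yields 9 — a strict improvement.
Only the column player has a strictly profitable deviation.

The column player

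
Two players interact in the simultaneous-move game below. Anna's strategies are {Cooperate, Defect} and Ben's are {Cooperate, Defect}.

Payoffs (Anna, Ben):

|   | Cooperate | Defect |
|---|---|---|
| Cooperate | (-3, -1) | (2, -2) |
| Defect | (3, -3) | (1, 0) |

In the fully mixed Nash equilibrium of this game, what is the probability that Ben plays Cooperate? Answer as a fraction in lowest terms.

Let c be the probability that Ben plays Cooperate. In a completely mixed equilibrium, Anna must be indifferent between Cooperate and Defect.
Anna's expected payoff from Cooperate is −3c + 2(1−c); from Defect it is 3c + (1−c).
Setting these equal: −5c + 2 = 2c + 1, so c = 1/7.

1/7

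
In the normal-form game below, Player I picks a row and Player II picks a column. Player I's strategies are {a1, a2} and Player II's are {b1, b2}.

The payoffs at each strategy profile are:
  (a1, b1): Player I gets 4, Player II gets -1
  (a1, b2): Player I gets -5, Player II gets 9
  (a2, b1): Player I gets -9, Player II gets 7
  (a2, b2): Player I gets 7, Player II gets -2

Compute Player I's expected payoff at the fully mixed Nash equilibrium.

First find y, the probability Player II plays b1, from Player I's indifference between a1 and a2: 4y − 5(1−y) = −9y + 7(1−y), giving y = 12/25.
Since Player I is indifferent in equilibrium, Player I's expected payoff equals the payoff from either row against (12/25, 13/25). Using a1: 4(12/25) − 5(13/25) = -17/25.

-17/25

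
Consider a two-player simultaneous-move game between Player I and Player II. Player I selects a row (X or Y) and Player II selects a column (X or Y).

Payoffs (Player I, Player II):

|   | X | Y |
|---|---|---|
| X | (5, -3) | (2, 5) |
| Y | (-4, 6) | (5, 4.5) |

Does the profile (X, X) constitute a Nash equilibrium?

No

At (X, X), Player I earns 5; switching to Y would give -4, so Player I has no profitable deviation.
Player II earns -3; switching to Y would give 5, so Player II would deviate.
Since at least one player can profitably deviate, this is not a Nash equilibrium.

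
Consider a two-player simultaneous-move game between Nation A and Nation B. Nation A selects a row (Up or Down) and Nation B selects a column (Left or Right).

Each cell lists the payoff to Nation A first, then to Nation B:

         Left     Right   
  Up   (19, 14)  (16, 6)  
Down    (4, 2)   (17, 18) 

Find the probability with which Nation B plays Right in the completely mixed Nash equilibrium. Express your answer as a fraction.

15/16

Let y be the probability that Nation B plays Left. In a completely mixed equilibrium, Nation A must be indifferent between Up and Down.
Nation A's expected payoff from Up is 19y + 16(1−y); from Down it is 4y + 17(1−y).
Setting these equal: 3y + 16 = −13y + 17, so y = 1/16.
Therefore Nation B plays Right with probability 1 − 1/16 = 15/16.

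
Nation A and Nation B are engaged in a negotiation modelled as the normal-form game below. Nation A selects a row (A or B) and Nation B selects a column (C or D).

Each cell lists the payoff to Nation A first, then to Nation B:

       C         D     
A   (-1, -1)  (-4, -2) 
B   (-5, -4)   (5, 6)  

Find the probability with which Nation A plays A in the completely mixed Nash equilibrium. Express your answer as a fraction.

10/11

Let x be the probability that Nation A plays A. In a completely mixed equilibrium, Nation B must be indifferent between C and D.
Nation B's expected payoff from C is −x − 4(1−x); from D it is −2x + 6(1−x).
Setting these equal: 3x − 4 = −8x + 6, so x = 10/11.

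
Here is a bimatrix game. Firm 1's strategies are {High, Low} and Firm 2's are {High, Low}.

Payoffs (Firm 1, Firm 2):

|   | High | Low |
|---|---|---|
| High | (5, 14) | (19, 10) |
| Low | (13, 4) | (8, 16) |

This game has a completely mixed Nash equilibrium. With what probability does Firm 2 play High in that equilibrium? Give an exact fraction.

11/19

Let y be the probability that Firm 2 plays High. In a completely mixed equilibrium, Firm 1 must be indifferent between High and Low.
Firm 1's expected payoff from High is 5y + 19(1−y); from Low it is 13y + 8(1−y).
Setting these equal: −14y + 19 = 5y + 8, so y = 11/19.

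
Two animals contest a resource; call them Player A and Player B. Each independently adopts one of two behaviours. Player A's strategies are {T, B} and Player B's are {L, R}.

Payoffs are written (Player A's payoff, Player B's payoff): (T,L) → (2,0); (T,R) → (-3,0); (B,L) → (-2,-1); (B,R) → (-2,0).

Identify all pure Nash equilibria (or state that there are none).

(T, L) and (B, R)

(T, L): Player A gets 2 ≥ -2 from B, and Player B gets 0 ≥ 0 from R — Nash equilibrium.
(T, R): Player A prefers B (-2 > -3) — not an equilibrium.
(B, L): Player A prefers T (2 > -2); Player B prefers R (0 > -1) — not an equilibrium.
(B, R): Player A gets -2 ≥ -3 from T, and Player B gets 0 ≥ -1 from L — Nash equilibrium.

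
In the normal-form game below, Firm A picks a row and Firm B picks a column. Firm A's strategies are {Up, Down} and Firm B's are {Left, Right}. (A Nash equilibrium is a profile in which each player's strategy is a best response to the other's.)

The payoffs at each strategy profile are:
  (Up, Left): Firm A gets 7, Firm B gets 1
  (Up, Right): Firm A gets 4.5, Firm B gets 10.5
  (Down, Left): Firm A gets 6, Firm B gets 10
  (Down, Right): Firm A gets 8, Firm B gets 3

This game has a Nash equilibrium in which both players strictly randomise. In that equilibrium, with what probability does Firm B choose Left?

Let c be the probability that Firm B plays Left. In a completely mixed equilibrium, Firm A must be indifferent between Up and Down.
Firm A's expected payoff from Up is 7c + 4.5(1−c); from Down it is 6c + 8(1−c).
Setting these equal: 2.5c + 4.5 = −2c + 8, so c = 7/9.

7/9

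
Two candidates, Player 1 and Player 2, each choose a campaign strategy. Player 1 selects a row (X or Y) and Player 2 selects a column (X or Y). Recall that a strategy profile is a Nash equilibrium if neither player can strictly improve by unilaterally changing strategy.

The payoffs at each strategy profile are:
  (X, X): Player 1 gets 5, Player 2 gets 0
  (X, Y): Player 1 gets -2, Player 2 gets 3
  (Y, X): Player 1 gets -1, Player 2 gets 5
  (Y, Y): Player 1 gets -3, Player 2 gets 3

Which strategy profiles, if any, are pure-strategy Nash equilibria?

(X, Y)

(X, X): Player 2 prefers Y (3 > 0) — not an equilibrium.
(X, Y): Player 1 gets -2 ≥ -3 from Y, and Player 2 gets 3 ≥ 0 from X — Nash equilibrium.
(Y, X): Player 1 prefers X (5 > -1) — not an equilibrium.
(Y, Y): Player 1 prefers X (-2 > -3); Player 2 prefers X (5 > 3) — not an equilibrium.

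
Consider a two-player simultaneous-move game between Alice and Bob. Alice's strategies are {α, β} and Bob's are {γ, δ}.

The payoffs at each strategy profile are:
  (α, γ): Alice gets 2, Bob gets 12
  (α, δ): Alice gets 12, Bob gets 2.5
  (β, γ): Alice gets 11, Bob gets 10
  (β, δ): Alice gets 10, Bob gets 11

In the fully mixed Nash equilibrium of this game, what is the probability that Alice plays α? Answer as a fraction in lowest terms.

Let r be the probability that Alice plays α. In a completely mixed equilibrium, Bob must be indifferent between γ and δ.
Bob's expected payoff from γ is 12r + 10(1−r); from δ it is 2.5r + 11(1−r).
Setting these equal: 2r + 10 = −8.5r + 11, so r = 2/21.

2/21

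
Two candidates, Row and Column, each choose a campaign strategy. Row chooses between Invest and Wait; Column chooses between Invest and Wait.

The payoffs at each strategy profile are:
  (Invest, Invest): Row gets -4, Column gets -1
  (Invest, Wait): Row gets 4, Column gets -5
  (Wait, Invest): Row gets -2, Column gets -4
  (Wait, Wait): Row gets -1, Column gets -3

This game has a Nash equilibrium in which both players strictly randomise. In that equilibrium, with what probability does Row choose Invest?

Let r be the probability that Row plays Invest. In a completely mixed equilibrium, Column must be indifferent between Invest and Wait.
Column's expected payoff from Invest is −r − 4(1−r); from Wait it is −5r − 3(1−r).
Setting these equal: 3r − 4 = −2r − 3, so r = 1/5.

1/5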